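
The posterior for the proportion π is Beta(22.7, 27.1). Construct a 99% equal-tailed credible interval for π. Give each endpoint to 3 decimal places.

Posterior: Beta(22.7, 27.1).
Equal-tailed 99% interval: the 0.005 and 0.995 quantiles of Beta(22.7, 27.1).
Posterior mean ≈ 0.456, SD ≈ 0.070; a Normal approximation gives roughly [0.276, 0.636].
Exact: F⁻¹(0.005) = 0.282; F⁻¹(0.995) = 0.636.

[0.282, 0.636]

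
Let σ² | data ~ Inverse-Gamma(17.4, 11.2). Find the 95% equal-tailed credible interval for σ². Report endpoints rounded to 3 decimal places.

Inverse-Gamma(17.4, 11.2) quantiles: F⁻¹(0.025) and F⁻¹(0.975).
Equivalently, 1/σ² ~ Gamma(17.4, rate = 11.2); invert its 0.975 and 0.025 quantiles.
Posterior mean ≈ 0.683, SD ≈ 0.174; a Normal approximation gives roughly [0.342, 1.024].
Exact: lower = 0.423; upper = 1.097.

[0.423, 1.097]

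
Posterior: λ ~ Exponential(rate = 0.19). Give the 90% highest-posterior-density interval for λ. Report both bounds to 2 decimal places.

The exponential density is strictly decreasing on [0, ∞), so the HPD interval is anchored at 0: [0, q] with P(λ ≤ q) = 0.90.
q = −ln(1 − 0.90) / 0.19 = 2.3026 / 0.19 = 12.12.

[0.00, 12.12]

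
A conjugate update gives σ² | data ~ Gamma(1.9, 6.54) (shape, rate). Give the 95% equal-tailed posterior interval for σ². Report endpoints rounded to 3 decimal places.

Posterior: Gamma(shape 1.9, rate 6.54).
Equal-tailed 95% interval: Gamma(1.9, 6.54) quantiles at 0.025 and 0.975.
Posterior mean ≈ 0.291, SD ≈ 0.211; a Normal approximation gives roughly [-0.123, 0.704].
Exact: lower = 0.032; upper = 0.825.

[0.032, 0.825]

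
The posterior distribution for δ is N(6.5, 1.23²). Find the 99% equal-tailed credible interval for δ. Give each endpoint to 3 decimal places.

The posterior is symmetric, so the 99% equal-tailed interval is δ = 6.5 ± z·1.23 with z = 2.576.
Half-width: 2.576 × 1.23 = 3.168.
6.5 − 3.168 = 3.332; 6.5 + 3.168 = 9.668.

[3.332, 9.668]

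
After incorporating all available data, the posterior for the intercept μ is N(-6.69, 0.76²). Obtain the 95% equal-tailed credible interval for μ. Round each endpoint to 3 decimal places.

The posterior is symmetric, so the 95% equal-tailed interval is μ = -6.69 ± z·0.76 with z = 1.960.
Half-width: 1.960 × 0.76 = 1.490.
-6.69 − 1.490 = -8.180; -6.69 + 1.490 = -5.200.

[-8.180, -5.200]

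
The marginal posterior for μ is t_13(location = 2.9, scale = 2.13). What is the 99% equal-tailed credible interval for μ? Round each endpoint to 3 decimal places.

The t_13 distribution is symmetric; the 99% interval is 2.9 ± t·2.13 with t_{0.995,13} = 3.012.
Half-width: 3.012 × 2.13 = 6.416.
2.9 − 6.416 = -3.516; 2.9 + 6.416 = 9.316.

[-3.516, 9.316]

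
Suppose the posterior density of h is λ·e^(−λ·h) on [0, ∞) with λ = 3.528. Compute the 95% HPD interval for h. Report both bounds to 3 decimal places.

[0.000, 0.849]

The exponential density is strictly decreasing on [0, ∞), so the HPD interval is anchored at 0: [0, q] with P(h ≤ q) = 0.95.
q = −ln(1 − 0.95) / 3.528 = 2.9957 / 3.528 = 0.849.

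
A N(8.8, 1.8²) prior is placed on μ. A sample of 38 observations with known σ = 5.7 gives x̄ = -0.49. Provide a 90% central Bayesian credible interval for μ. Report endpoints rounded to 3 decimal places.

[0.097, 2.803]

Posterior precision = 1/1.8² + 38/5.7² = 0.3086 + 1.1696 = 1.4782, so posterior SD = 0.8225.
Posterior mean = (8.8/1.8² + 38·-0.49/5.7²) / 1.4782 = 1.4497.
Interval: 1.4497 ± 1.645 × 0.8225 → [0.097, 2.803].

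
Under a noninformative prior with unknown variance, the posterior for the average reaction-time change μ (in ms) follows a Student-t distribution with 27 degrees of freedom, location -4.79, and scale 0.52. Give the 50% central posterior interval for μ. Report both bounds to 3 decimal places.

The t_27 distribution is symmetric; the 50% interval is -4.79 ± t·0.52 with t_{0.75,27} = 0.684.
Half-width: 0.684 × 0.52 = 0.356.
-4.79 − 0.356 = -5.146; -4.79 + 0.356 = -4.434.

[-5.146, -4.434]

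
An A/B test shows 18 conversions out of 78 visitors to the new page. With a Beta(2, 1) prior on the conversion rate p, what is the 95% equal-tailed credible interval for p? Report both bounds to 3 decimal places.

Posterior: Beta(2+18, 1+60) = Beta(20, 61).
Equal-tailed 95% interval: the 0.025 and 0.975 quantiles of Beta(20, 61).
Posterior mean ≈ 0.247, SD ≈ 0.048; a Normal approximation gives roughly [0.154, 0.340].
Exact: F⁻¹(0.025) = 0.160; F⁻¹(0.975) = 0.346.

[0.160, 0.346]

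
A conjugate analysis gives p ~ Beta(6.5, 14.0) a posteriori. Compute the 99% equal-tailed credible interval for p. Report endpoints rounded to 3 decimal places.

[0.102, 0.596]

Posterior: Beta(6.5, 14.0).
Equal-tailed 99% interval: the 0.005 and 0.995 quantiles of Beta(6.5, 14.0).
Posterior mean ≈ 0.317, SD ≈ 0.100; a Normal approximation gives roughly [0.059, 0.576].
Exact: F⁻¹(0.005) = 0.102; F⁻¹(0.995) = 0.596.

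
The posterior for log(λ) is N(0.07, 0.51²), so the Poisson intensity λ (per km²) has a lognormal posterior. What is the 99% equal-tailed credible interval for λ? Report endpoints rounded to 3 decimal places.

[0.288, 3.990]

On the log scale the 99% interval is 0.07 ± 2.576 × 0.51 = [-1.2437, 1.3837].
Exponentiate: [e^-1.2437, e^1.3837] = [0.288, 3.990].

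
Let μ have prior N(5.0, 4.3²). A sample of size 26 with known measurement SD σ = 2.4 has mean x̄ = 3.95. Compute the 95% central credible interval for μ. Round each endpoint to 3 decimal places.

[3.045, 4.879]

Posterior precision = 1/4.3² + 26/2.4² = 0.0541 + 4.5139 = 4.5680, so posterior SD = 0.4679.
Posterior mean = (5.0/4.3² + 26·3.95/2.4²) / 4.5680 = 3.9624.
Interval: 3.9624 ± 1.960 × 0.4679 → [3.045, 4.879].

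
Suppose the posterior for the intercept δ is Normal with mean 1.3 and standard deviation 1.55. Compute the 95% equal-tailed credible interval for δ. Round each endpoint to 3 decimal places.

The posterior is symmetric, so the 95% equal-tailed interval is δ = 1.3 ± z·1.55 with z = 1.960.
Half-width: 1.960 × 1.55 = 3.038.
1.3 − 3.038 = -1.738; 1.3 + 3.038 = 4.338.

[-1.738, 4.338]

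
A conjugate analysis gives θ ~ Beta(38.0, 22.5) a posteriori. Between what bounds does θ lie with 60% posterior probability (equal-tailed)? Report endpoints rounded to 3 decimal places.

Posterior: Beta(38.0, 22.5).
Equal-tailed 60% interval: the 0.2 and 0.8 quantiles of Beta(38.0, 22.5).
Posterior mean ≈ 0.628, SD ≈ 0.062; a Normal approximation gives roughly [0.576, 0.680].
Exact: F⁻¹(0.2) = 0.576; F⁻¹(0.8) = 0.681.

[0.576, 0.681]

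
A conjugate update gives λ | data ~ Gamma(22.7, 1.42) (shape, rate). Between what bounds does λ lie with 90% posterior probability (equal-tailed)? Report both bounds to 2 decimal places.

[10.90, 21.88]

Posterior: Gamma(shape 22.7, rate 1.42).
Equal-tailed 90% interval: Gamma(22.7, 1.42) quantiles at 0.05 and 0.95.
Posterior mean ≈ 15.99, SD ≈ 3.36; a Normal approximation gives roughly [10.47, 21.50].
Exact: lower = 10.90; upper = 21.88.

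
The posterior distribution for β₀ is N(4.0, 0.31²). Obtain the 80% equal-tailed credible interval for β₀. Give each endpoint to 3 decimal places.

The posterior is symmetric, so the 80% equal-tailed interval is β₀ = 4.0 ± z·0.31 with z = 1.282.
Half-width: 1.282 × 0.31 = 0.397.
4.0 − 0.397 = 3.603; 4.0 + 0.397 = 4.397.

[3.603, 4.397]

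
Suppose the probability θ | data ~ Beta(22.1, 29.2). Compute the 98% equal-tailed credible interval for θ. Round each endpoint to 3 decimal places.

[0.277, 0.592]

Posterior: Beta(22.1, 29.2).
Equal-tailed 98% interval: the 0.01 and 0.99 quantiles of Beta(22.1, 29.2).
Posterior mean ≈ 0.431, SD ≈ 0.068; a Normal approximation gives roughly [0.272, 0.590].
Exact: F⁻¹(0.01) = 0.277; F⁻¹(0.99) = 0.592.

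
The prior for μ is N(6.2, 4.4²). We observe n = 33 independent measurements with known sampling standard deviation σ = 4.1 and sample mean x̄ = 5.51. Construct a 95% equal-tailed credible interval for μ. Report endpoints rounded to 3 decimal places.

[4.147, 6.909]

Posterior precision = 1/4.4² + 33/4.1² = 0.0517 + 1.9631 = 2.0148, so posterior SD = 0.7045.
Posterior mean = (6.2/4.4² + 33·5.51/4.1²) / 2.0148 = 5.5277.
Interval: 5.5277 ± 1.960 × 0.7045 → [4.147, 6.909].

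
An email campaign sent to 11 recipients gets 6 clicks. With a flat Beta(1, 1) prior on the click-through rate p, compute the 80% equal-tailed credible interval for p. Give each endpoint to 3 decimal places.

Posterior: Beta(1+6, 1+5) = Beta(7, 6).
Equal-tailed 80% interval: the 0.1 and 0.9 quantiles of Beta(7, 6).
Posterior mean ≈ 0.538, SD ≈ 0.133; a Normal approximation gives roughly [0.368, 0.709].
Exact: F⁻¹(0.1) = 0.362; F⁻¹(0.9) = 0.712.

[0.362, 0.712]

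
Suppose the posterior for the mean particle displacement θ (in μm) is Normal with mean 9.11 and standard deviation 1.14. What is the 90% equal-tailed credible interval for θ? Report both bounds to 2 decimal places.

The posterior is symmetric, so the 90% equal-tailed interval is θ = 9.11 ± z·1.14 with z = 1.645.
Half-width: 1.645 × 1.14 = 1.88.
9.11 − 1.88 = 7.23; 9.11 + 1.88 = 10.99.

[7.23, 10.99]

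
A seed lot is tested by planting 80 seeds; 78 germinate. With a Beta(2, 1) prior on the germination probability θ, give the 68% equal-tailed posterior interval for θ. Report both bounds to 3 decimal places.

Posterior: Beta(2+78, 1+2) = Beta(80, 3).
Equal-tailed 68% interval: the 0.16 and 0.84 quantiles of Beta(80, 3).
Posterior mean ≈ 0.964, SD ≈ 0.020; a Normal approximation gives roughly [0.944, 0.984].
Exact: F⁻¹(0.16) = 0.944; F⁻¹(0.84) = 0.983.

[0.944, 0.983]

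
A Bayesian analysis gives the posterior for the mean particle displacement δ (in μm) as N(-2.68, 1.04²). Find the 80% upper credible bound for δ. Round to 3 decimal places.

Need U with P(δ ≤ U) = 0.80: U = -2.68 + z_{0.2}·1.04.
z = 0.842; U = -2.68 + 0.842 × 1.04 = -1.805.

-1.805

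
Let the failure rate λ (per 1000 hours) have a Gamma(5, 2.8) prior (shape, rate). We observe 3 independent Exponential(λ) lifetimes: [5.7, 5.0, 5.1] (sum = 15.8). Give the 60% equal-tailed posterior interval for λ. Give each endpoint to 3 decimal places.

Posterior: Gamma(5+3, 2.8+15.8) = Gamma(8, 18.6) (shape, rate).
Equal-tailed 60% interval: Gamma(8, 18.6) quantiles at 0.2 and 0.8.
Posterior mean ≈ 0.430, SD ≈ 0.152; a Normal approximation gives roughly [0.302, 0.558].
Exact: lower = 0.300; upper = 0.550.

[0.300, 0.550]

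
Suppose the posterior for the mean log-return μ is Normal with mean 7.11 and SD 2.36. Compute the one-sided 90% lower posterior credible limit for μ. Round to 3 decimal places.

4.086

Need L with P(μ ≥ L) = 0.90: L = 7.11 − z_{0.1}·2.36.
z = 1.282; L = 7.11 − 1.282 × 2.36 = 4.086.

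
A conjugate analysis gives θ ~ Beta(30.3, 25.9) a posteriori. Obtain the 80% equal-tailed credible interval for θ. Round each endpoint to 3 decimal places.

Posterior: Beta(30.3, 25.9).
Equal-tailed 80% interval: the 0.1 and 0.9 quantiles of Beta(30.3, 25.9).
Posterior mean ≈ 0.539, SD ≈ 0.066; a Normal approximation gives roughly [0.455, 0.624].
Exact: F⁻¹(0.1) = 0.454; F⁻¹(0.9) = 0.624.

[0.454, 0.624]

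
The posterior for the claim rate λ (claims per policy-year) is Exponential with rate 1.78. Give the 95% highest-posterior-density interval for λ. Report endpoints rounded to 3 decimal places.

The exponential density is strictly decreasing on [0, ∞), so the HPD interval is anchored at 0: [0, q] with P(λ ≤ q) = 0.95.
q = −ln(1 − 0.95) / 1.78 = 2.9957 / 1.78 = 1.683.

[0.000, 1.683]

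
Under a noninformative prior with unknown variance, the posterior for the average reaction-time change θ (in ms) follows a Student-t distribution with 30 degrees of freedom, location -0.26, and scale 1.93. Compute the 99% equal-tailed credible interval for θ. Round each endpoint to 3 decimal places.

[-5.567, 5.047]

The t_30 distribution is symmetric; the 99% interval is -0.26 ± t·1.93 with t_{0.995,30} = 2.750.
Half-width: 2.750 × 1.93 = 5.307.
-0.26 − 5.307 = -5.567; -0.26 + 5.307 = 5.047.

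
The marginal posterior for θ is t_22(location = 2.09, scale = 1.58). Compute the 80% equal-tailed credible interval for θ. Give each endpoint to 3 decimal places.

[0.002, 4.178]

The t_22 distribution is symmetric; the 80% interval is 2.09 ± t·1.58 with t_{0.9,22} = 1.321.
Half-width: 1.321 × 1.58 = 2.088.
2.09 − 2.088 = 0.002; 2.09 + 2.088 = 4.178.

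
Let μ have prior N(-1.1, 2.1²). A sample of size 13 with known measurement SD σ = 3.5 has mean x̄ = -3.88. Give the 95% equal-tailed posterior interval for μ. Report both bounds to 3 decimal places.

Posterior precision = 1/2.1² + 13/3.5² = 0.2268 + 1.0612 = 1.2880, so posterior SD = 0.8811.
Posterior mean = (-1.1/2.1² + 13·-3.88/3.5²) / 1.2880 = -3.3906.
Interval: -3.3906 ± 1.960 × 0.8811 → [-5.118, -1.664].

[-5.118, -1.664]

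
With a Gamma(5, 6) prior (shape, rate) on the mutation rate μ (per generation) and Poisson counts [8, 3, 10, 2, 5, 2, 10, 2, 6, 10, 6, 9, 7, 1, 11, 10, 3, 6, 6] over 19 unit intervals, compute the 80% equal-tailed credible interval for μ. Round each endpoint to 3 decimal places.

Posterior: Gamma(5+117, 6+19) = Gamma(122, 25) (shape, rate).
Equal-tailed 80% interval: Gamma(122, 25) quantiles at 0.1 and 0.9.
Posterior mean ≈ 4.880, SD ≈ 0.442; a Normal approximation gives roughly [4.314, 5.446].
Exact: lower = 4.323; upper = 5.454.

[4.323, 5.454]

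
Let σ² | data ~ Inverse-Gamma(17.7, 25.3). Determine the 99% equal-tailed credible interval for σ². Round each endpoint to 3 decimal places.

[0.832, 2.897]

Inverse-Gamma(17.7, 25.3) quantiles: F⁻¹(0.005) and F⁻¹(0.995).
Equivalently, 1/σ² ~ Gamma(17.7, rate = 25.3); invert its 0.995 and 0.005 quantiles.
Posterior mean ≈ 1.515, SD ≈ 0.382; a Normal approximation gives roughly [0.530, 2.500].
Exact: lower = 0.832; upper = 2.897.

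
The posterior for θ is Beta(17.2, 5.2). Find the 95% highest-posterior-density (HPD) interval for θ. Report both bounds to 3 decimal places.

The posterior is unimodal and skewed, so the HPD interval has equal density at both endpoints and is the shortest 95% interval.
Solving f(0.596) = f(0.926) with F(0.926) − F(0.596) = 0.95 gives [0.596, 0.926].
For comparison, the equal-tailed interval is [0.577, 0.914]; the HPD is narrower and shifted toward the mode.

[0.596, 0.926]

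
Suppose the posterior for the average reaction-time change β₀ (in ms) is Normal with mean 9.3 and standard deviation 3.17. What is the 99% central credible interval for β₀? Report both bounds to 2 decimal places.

[1.13, 17.47]

The posterior is symmetric, so the 99% equal-tailed interval is β₀ = 9.3 ± z·3.17 with z = 2.576.
Half-width: 2.576 × 3.17 = 8.17.
9.3 − 8.17 = 1.13; 9.3 + 8.17 = 17.47.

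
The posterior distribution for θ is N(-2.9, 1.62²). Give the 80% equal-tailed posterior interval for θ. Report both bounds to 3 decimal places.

The posterior is symmetric, so the 80% equal-tailed interval is θ = -2.9 ± z·1.62 with z = 1.282.
Half-width: 1.282 × 1.62 = 2.076.
-2.9 − 2.076 = -4.976; -2.9 + 2.076 = -0.824.

[-4.976, -0.824]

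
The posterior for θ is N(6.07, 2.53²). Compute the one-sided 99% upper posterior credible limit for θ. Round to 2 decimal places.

Need U with P(θ ≤ U) = 0.99: U = 6.07 + z_{0.01}·2.53.
z = 2.326; U = 6.07 + 2.326 × 2.53 = 11.96.

11.96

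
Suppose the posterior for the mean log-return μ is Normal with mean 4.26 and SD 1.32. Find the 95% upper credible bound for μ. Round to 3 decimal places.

6.431

Need U with P(μ ≤ U) = 0.95: U = 4.26 + z_{0.05}·1.32.
z = 1.645; U = 4.26 + 1.645 × 1.32 = 6.431.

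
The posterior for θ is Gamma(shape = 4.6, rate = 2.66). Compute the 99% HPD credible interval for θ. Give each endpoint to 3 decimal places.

[0.224, 4.183]

The posterior is unimodal and skewed, so the HPD interval has equal density at both endpoints and is the shortest 99% interval.
Solving f(0.224) = f(4.183) with F(4.183) − F(0.224) = 0.99 gives [0.224, 4.183].
For comparison, the equal-tailed interval is [0.342, 4.495]; the HPD is narrower and shifted toward the mode.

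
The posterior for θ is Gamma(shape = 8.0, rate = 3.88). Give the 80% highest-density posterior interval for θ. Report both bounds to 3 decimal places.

[1.058, 2.838]

The posterior is unimodal and skewed, so the HPD interval has equal density at both endpoints and is the shortest 80% interval.
Solving f(1.058) = f(2.838) with F(2.838) − F(1.058) = 0.80 gives [1.058, 2.838].
For comparison, the equal-tailed interval is [1.200, 3.034]; the HPD is narrower and shifted toward the mode.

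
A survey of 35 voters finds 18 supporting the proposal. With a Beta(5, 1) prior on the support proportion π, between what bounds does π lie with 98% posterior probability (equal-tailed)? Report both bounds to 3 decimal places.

Posterior: Beta(5+18, 1+17) = Beta(23, 18).
Equal-tailed 98% interval: the 0.01 and 0.99 quantiles of Beta(23, 18).
Posterior mean ≈ 0.561, SD ≈ 0.077; a Normal approximation gives roughly [0.383, 0.739].
Exact: F⁻¹(0.01) = 0.381; F⁻¹(0.99) = 0.732.

[0.381, 0.732]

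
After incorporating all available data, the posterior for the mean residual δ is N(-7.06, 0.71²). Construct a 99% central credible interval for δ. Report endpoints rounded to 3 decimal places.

[-8.889, -5.231]

The posterior is symmetric, so the 99% equal-tailed interval is δ = -7.06 ± z·0.71 with z = 2.576.
Half-width: 2.576 × 0.71 = 1.829.
-7.06 − 1.829 = -8.889; -7.06 + 1.829 = -5.231.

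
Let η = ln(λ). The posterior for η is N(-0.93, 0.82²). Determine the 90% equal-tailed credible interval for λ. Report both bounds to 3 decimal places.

[0.102, 1.520]

On the log scale the 90% interval is -0.93 ± 1.645 × 0.82 = [-2.2788, 0.4188].
Exponentiate: [e^-2.2788, e^0.4188] = [0.102, 1.520].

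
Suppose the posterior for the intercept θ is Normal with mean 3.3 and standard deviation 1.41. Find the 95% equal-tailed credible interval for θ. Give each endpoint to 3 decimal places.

The posterior is symmetric, so the 95% equal-tailed interval is θ = 3.3 ± z·1.41 with z = 1.960.
Half-width: 1.960 × 1.41 = 2.764.
3.3 − 2.764 = 0.536; 3.3 + 2.764 = 6.064.

[0.536, 6.064]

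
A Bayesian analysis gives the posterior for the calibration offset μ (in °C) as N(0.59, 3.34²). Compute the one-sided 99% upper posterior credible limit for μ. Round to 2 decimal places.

Need U with P(μ ≤ U) = 0.99: U = 0.59 + z_{0.01}·3.34.
z = 2.326; U = 0.59 + 2.326 × 3.34 = 8.36.

8.36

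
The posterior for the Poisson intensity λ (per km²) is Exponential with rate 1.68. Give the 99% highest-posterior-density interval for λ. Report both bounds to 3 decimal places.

The exponential density is strictly decreasing on [0, ∞), so the HPD interval is anchored at 0: [0, q] with P(λ ≤ q) = 0.99.
q = −ln(1 − 0.99) / 1.68 = 4.6052 / 1.68 = 2.741.

[0.000, 2.741]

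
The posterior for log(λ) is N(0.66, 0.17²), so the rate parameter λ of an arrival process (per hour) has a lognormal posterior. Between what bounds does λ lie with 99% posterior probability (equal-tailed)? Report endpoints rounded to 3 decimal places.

[1.249, 2.998]

On the log scale the 99% interval is 0.66 ± 2.576 × 0.17 = [0.2221, 1.0979].
Exponentiate: [e^0.2221, e^1.0979] = [1.249, 2.998].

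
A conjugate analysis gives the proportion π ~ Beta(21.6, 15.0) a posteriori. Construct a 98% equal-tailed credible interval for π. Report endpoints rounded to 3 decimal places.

[0.400, 0.766]

Posterior: Beta(21.6, 15.0).
Equal-tailed 98% interval: the 0.01 and 0.99 quantiles of Beta(21.6, 15.0).
Posterior mean ≈ 0.590, SD ≈ 0.080; a Normal approximation gives roughly [0.404, 0.777].
Exact: F⁻¹(0.01) = 0.400; F⁻¹(0.99) = 0.766.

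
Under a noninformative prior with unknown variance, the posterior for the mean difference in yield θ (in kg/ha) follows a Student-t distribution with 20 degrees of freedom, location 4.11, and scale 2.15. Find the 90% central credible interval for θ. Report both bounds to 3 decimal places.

The t_20 distribution is symmetric; the 90% interval is 4.11 ± t·2.15 with t_{0.95,20} = 1.725.
Half-width: 1.725 × 2.15 = 3.708.
4.11 − 3.708 = 0.402; 4.11 + 3.708 = 7.818.

[0.402, 7.818]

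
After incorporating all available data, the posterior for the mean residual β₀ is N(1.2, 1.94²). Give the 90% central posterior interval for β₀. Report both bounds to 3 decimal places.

[-1.991, 4.391]

The posterior is symmetric, so the 90% equal-tailed interval is β₀ = 1.2 ± z·1.94 with z = 1.645.
Half-width: 1.645 × 1.94 = 3.191.
1.2 − 3.191 = -1.991; 1.2 + 3.191 = 4.391.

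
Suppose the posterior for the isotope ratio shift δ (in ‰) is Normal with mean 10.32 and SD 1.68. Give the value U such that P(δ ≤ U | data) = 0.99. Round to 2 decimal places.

14.23

Need U with P(δ ≤ U) = 0.99: U = 10.32 + z_{0.01}·1.68.
z = 2.326; U = 10.32 + 2.326 × 1.68 = 14.23.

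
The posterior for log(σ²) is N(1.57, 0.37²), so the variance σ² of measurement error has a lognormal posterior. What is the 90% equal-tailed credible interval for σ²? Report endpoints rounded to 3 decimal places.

[2.615, 8.834]

On the log scale the 90% interval is 1.57 ± 1.645 × 0.37 = [0.9614, 2.1786].
Exponentiate: [e^0.9614, e^2.1786] = [2.615, 8.834].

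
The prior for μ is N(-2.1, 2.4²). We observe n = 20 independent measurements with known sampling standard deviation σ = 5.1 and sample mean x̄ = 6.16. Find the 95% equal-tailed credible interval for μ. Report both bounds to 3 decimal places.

[2.620, 6.657]

Posterior precision = 1/2.4² + 20/5.1² = 0.1736 + 0.7689 = 0.9425, so posterior SD = 1.0300.
Posterior mean = (-2.1/2.4² + 20·6.16/5.1²) / 0.9425 = 4.6386.
Interval: 4.6386 ± 1.960 × 1.0300 → [2.620, 6.657].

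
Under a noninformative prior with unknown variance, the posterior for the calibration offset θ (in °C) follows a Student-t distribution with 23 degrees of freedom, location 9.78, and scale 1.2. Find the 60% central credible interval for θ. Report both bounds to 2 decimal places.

The t_23 distribution is symmetric; the 60% interval is 9.78 ± t·1.2 with t_{0.8,23} = 0.858.
Half-width: 0.858 × 1.2 = 1.03.
9.78 − 1.03 = 8.75; 9.78 + 1.03 = 10.81.

[8.75, 10.81]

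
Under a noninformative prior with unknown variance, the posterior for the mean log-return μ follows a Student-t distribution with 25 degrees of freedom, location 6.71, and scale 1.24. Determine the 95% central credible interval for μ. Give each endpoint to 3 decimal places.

The t_25 distribution is symmetric; the 95% interval is 6.71 ± t·1.24 with t_{0.975,25} = 2.060.
Half-width: 2.060 × 1.24 = 2.554.
6.71 − 2.554 = 4.156; 6.71 + 2.554 = 9.264.

[4.156, 9.264]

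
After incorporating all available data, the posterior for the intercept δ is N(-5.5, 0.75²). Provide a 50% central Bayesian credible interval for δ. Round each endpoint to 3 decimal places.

The posterior is symmetric, so the 50% equal-tailed interval is δ = -5.5 ± z·0.75 with z = 0.674.
Half-width: 0.674 × 0.75 = 0.506.
-5.5 − 0.506 = -6.006; -5.5 + 0.506 = -4.994.

[-6.006, -4.994]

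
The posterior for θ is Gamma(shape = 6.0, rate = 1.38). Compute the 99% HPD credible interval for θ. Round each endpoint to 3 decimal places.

The posterior is unimodal and skewed, so the HPD interval has equal density at both endpoints and is the shortest 99% interval.
Solving f(0.849) = f(9.657) with F(9.657) − F(0.849) = 0.99 gives [0.849, 9.657].
For comparison, the equal-tailed interval is [1.114, 10.253]; the HPD is narrower and shifted toward the mode.

[0.849, 9.657]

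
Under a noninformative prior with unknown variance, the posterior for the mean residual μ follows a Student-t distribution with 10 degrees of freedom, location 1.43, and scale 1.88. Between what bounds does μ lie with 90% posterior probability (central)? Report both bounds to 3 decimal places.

The t_10 distribution is symmetric; the 90% interval is 1.43 ± t·1.88 with t_{0.95,10} = 1.812.
Half-width: 1.812 × 1.88 = 3.407.
1.43 − 3.407 = -1.977; 1.43 + 3.407 = 4.837.

[-1.977, 4.837]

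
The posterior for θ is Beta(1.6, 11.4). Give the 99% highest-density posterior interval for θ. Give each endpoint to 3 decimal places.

[0.000, 0.395]

The posterior is unimodal and skewed, so the HPD interval has equal density at both endpoints and is the shortest 99% interval.
Solving f(0.000) = f(0.395) with F(0.395) − F(0.000) = 0.99 gives [0.000, 0.395].
For comparison, the equal-tailed interval is [0.004, 0.433]; the HPD is narrower and shifted toward the mode.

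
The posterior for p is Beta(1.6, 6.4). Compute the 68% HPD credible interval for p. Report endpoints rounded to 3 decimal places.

The posterior is unimodal and skewed, so the HPD interval has equal density at both endpoints and is the shortest 68% interval.
Solving f(0.021) = f(0.258) with F(0.258) − F(0.021) = 0.68 gives [0.021, 0.258].
For comparison, the equal-tailed interval is [0.069, 0.335]; the HPD is narrower and shifted toward the mode.

[0.021, 0.258]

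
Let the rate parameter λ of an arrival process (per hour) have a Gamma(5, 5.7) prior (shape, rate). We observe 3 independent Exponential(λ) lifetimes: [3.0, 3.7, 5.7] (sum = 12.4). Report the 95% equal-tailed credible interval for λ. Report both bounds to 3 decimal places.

[0.191, 0.797]

Posterior: Gamma(5+3, 5.7+12.4) = Gamma(8, 18.1) (shape, rate).
Equal-tailed 95% interval: Gamma(8, 18.1) quantiles at 0.025 and 0.975.
Posterior mean ≈ 0.442, SD ≈ 0.156; a Normal approximation gives roughly [0.136, 0.748].
Exact: lower = 0.191; upper = 0.797.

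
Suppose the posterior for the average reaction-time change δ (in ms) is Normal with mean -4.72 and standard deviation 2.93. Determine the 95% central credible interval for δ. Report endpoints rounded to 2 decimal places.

[-10.46, 1.02]

The posterior is symmetric, so the 95% equal-tailed interval is δ = -4.72 ± z·2.93 with z = 1.960.
Half-width: 1.960 × 2.93 = 5.74.
-4.72 − 5.74 = -10.46; -4.72 + 5.74 = 1.02.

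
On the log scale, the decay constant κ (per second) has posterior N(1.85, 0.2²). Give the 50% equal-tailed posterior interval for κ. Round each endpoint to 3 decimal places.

On the log scale the 50% interval is 1.85 ± 0.674 × 0.2 = [1.7151, 1.9849].
Exponentiate: [e^1.7151, e^1.9849] = [5.557, 7.278].

[5.557, 7.278]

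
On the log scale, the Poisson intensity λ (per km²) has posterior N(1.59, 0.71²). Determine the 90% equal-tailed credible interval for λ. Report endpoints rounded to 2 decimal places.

On the log scale the 90% interval is 1.59 ± 1.645 × 0.71 = [0.4222, 2.7578].
Exponentiate: [e^0.4222, e^2.7578] = [1.53, 15.77].

[1.53, 15.77]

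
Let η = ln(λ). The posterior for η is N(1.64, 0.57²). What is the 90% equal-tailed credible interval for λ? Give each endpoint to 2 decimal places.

[2.02, 13.17]

On the log scale the 90% interval is 1.64 ± 1.645 × 0.57 = [0.7024, 2.5776].
Exponentiate: [e^0.7024, e^2.5776] = [2.02, 13.17].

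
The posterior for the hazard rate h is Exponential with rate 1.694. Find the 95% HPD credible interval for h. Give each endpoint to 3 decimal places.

[0.000, 1.768]

The exponential density is strictly decreasing on [0, ∞), so the HPD interval is anchored at 0: [0, q] with P(h ≤ q) = 0.95.
q = −ln(1 − 0.95) / 1.694 = 2.9957 / 1.694 = 1.768.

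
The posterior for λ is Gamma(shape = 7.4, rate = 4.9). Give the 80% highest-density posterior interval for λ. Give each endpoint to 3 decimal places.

The posterior is unimodal and skewed, so the HPD interval has equal density at both endpoints and is the shortest 80% interval.
Solving f(0.745) = f(2.096) with F(2.096) − F(0.745) = 0.80 gives [0.745, 2.096].
For comparison, the equal-tailed interval is [0.857, 2.251]; the HPD is narrower and shifted toward the mode.

[0.745, 2.096]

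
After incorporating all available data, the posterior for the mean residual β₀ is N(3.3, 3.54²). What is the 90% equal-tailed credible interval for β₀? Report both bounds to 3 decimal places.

[-2.523, 9.123]

The posterior is symmetric, so the 90% equal-tailed interval is β₀ = 3.3 ± z·3.54 with z = 1.645.
Half-width: 1.645 × 3.54 = 5.823.
3.3 − 5.823 = -2.523; 3.3 + 5.823 = 9.123.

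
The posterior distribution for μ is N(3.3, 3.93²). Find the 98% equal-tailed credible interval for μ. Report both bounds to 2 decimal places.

[-5.84, 12.44]

The posterior is symmetric, so the 98% equal-tailed interval is μ = 3.3 ± z·3.93 with z = 2.326.
Half-width: 2.326 × 3.93 = 9.14.
3.3 − 9.14 = -5.84; 3.3 + 9.14 = 12.44.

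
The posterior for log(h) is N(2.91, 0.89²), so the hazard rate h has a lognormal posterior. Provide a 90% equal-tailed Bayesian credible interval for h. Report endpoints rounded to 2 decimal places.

[4.25, 79.35]

On the log scale the 90% interval is 2.91 ± 1.645 × 0.89 = [1.4461, 4.3739].
Exponentiate: [e^1.4461, e^4.3739] = [4.25, 79.35].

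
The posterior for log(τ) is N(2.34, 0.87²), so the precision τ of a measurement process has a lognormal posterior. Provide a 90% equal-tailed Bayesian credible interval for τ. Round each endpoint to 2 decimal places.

On the log scale the 90% interval is 2.34 ± 1.645 × 0.87 = [0.9090, 3.7710].
Exponentiate: [e^0.9090, e^3.7710] = [2.48, 43.42].

[2.48, 43.42]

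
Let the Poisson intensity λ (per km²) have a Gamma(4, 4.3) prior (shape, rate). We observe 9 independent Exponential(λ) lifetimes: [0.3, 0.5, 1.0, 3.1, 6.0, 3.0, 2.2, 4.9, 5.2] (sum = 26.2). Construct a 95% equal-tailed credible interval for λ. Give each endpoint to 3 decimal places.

[0.227, 0.687]

Posterior: Gamma(4+9, 4.3+26.2) = Gamma(13, 30.5) (shape, rate).
Equal-tailed 95% interval: Gamma(13, 30.5) quantiles at 0.025 and 0.975.
Posterior mean ≈ 0.426, SD ≈ 0.118; a Normal approximation gives roughly [0.195, 0.658].
Exact: lower = 0.227; upper = 0.687.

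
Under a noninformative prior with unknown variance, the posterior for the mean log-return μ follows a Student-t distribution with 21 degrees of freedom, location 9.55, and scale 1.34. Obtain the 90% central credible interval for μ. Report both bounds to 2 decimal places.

The t_21 distribution is symmetric; the 90% interval is 9.55 ± t·1.34 with t_{0.95,21} = 1.721.
Half-width: 1.721 × 1.34 = 2.31.
9.55 − 2.31 = 7.24; 9.55 + 2.31 = 11.86.

[7.24, 11.86]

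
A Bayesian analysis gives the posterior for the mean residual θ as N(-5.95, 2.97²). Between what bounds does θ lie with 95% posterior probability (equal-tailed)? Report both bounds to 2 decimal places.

[-11.77, -0.13]

The posterior is symmetric, so the 95% equal-tailed interval is θ = -5.95 ± z·2.97 with z = 1.960.
Half-width: 1.960 × 2.97 = 5.82.
-5.95 − 5.82 = -11.77; -5.95 + 5.82 = -0.13.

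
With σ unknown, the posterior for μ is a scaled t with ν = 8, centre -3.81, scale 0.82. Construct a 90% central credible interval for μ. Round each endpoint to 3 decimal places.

The t_8 distribution is symmetric; the 90% interval is -3.81 ± t·0.82 with t_{0.95,8} = 1.860.
Half-width: 1.860 × 0.82 = 1.525.
-3.81 − 1.525 = -5.335; -3.81 + 1.525 = -2.285.

[-5.335, -2.285]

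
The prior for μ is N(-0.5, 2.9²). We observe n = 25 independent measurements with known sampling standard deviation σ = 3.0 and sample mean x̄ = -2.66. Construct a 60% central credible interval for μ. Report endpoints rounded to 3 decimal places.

[-3.066, -2.077]

Posterior precision = 1/2.9² + 25/3.0² = 0.1189 + 2.7778 = 2.8967, so posterior SD = 0.5876.
Posterior mean = (-0.5/2.9² + 25·-2.66/3.0²) / 2.8967 = -2.5713.
Interval: -2.5713 ± 0.842 × 0.5876 → [-3.066, -2.077].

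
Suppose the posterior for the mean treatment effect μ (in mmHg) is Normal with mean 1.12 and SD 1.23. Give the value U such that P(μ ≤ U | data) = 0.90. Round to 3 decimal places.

Need U with P(μ ≤ U) = 0.90: U = 1.12 + z_{0.1}·1.23.
z = 1.282; U = 1.12 + 1.282 × 1.23 = 2.696.

2.696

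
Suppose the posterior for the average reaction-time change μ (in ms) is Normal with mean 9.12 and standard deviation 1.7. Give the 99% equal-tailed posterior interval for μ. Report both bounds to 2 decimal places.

The posterior is symmetric, so the 99% equal-tailed interval is μ = 9.12 ± z·1.7 with z = 2.576.
Half-width: 2.576 × 1.7 = 4.38.
9.12 − 4.38 = 4.74; 9.12 + 4.38 = 13.50.

[4.74, 13.50]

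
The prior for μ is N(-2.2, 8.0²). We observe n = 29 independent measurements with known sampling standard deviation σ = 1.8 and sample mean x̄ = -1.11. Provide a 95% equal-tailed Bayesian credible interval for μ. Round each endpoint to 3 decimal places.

[-1.766, -0.457]

Posterior precision = 1/8.0² + 29/1.8² = 0.0156 + 8.9506 = 8.9662, so posterior SD = 0.3340.
Posterior mean = (-2.2/8.0² + 29·-1.11/1.8²) / 8.9662 = -1.1119.
Interval: -1.1119 ± 1.960 × 0.3340 → [-1.766, -0.457].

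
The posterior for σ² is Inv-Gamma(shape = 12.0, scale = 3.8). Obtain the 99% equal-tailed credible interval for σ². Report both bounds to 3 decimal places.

Inverse-Gamma(12.0, 3.8) quantiles: F⁻¹(0.005) and F⁻¹(0.995).
Equivalently, 1/σ² ~ Gamma(12.0, rate = 3.8); invert its 0.995 and 0.005 quantiles.
Posterior mean ≈ 0.345, SD ≈ 0.109; a Normal approximation gives roughly [0.064, 0.627].
Exact: lower = 0.167; upper = 0.769.

[0.167, 0.769]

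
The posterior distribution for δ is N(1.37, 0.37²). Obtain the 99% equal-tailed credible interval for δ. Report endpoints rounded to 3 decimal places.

The posterior is symmetric, so the 99% equal-tailed interval is δ = 1.37 ± z·0.37 with z = 2.576.
Half-width: 2.576 × 0.37 = 0.953.
1.37 − 0.953 = 0.417; 1.37 + 0.953 = 2.323.

[0.417, 2.323]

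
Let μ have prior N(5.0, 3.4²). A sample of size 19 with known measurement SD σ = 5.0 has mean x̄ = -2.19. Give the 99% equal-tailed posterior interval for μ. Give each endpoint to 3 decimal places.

[-4.255, 1.344]

Posterior precision = 1/3.4² + 19/5.0² = 0.0865 + 0.7600 = 0.8465, so posterior SD = 1.0869.
Posterior mean = (5.0/3.4² + 19·-2.19/5.0²) / 0.8465 = -1.4552.
Interval: -1.4552 ± 2.576 × 1.0869 → [-4.255, 1.344].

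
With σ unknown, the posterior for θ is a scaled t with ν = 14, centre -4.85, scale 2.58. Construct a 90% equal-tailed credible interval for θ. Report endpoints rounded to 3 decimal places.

The t_14 distribution is symmetric; the 90% interval is -4.85 ± t·2.58 with t_{0.95,14} = 1.761.
Half-width: 1.761 × 2.58 = 4.544.
-4.85 − 4.544 = -9.394; -4.85 + 4.544 = -0.306.

[-9.394, -0.306]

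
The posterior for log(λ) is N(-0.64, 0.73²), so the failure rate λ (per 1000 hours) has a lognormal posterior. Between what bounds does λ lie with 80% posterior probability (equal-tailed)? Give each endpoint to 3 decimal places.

On the log scale the 80% interval is -0.64 ± 1.282 × 0.73 = [-1.5755, 0.2955].
Exponentiate: [e^-1.5755, e^0.2955] = [0.207, 1.344].

[0.207, 1.344]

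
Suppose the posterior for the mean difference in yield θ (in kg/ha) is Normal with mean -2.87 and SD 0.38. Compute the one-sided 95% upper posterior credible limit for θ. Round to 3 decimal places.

-2.245

Need U with P(θ ≤ U) = 0.95: U = -2.87 + z_{0.05}·0.38.
z = 1.645; U = -2.87 + 1.645 × 0.38 = -2.245.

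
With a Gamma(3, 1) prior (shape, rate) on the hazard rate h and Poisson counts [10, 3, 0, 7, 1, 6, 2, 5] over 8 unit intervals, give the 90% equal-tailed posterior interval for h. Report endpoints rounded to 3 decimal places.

Posterior: Gamma(3+34, 1+8) = Gamma(37, 9) (shape, rate).
Equal-tailed 90% interval: Gamma(37, 9) quantiles at 0.05 and 0.95.
Posterior mean ≈ 4.111, SD ≈ 0.676; a Normal approximation gives roughly [2.999, 5.223].
Exact: lower = 3.066; upper = 5.282.

[3.066, 5.282]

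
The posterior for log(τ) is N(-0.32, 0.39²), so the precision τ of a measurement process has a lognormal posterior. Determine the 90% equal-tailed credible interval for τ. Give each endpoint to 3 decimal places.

On the log scale the 90% interval is -0.32 ± 1.645 × 0.39 = [-0.9615, 0.3215].
Exponentiate: [e^-0.9615, e^0.3215] = [0.382, 1.379].

[0.382, 1.379]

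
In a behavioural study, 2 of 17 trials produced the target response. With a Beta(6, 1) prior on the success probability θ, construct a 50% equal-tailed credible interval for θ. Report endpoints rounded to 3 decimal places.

[0.266, 0.396]

Posterior: Beta(6+2, 1+15) = Beta(8, 16).
Equal-tailed 50% interval: the 0.25 and 0.75 quantiles of Beta(8, 16).
Posterior mean ≈ 0.333, SD ≈ 0.094; a Normal approximation gives roughly [0.270, 0.397].
Exact: F⁻¹(0.25) = 0.266; F⁻¹(0.75) = 0.396.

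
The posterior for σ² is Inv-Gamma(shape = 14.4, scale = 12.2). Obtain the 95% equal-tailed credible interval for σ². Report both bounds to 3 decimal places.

Inverse-Gamma(14.4, 12.2) quantiles: F⁻¹(0.025) and F⁻¹(0.975).
Equivalently, 1/σ² ~ Gamma(14.4, rate = 12.2); invert its 0.975 and 0.025 quantiles.
Posterior mean ≈ 0.910, SD ≈ 0.259; a Normal approximation gives roughly [0.404, 1.417].
Exact: lower = 0.537; upper = 1.535.

[0.537, 1.535]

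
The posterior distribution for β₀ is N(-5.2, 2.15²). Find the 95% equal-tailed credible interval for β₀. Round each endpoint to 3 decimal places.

[-9.414, -0.986]

The posterior is symmetric, so the 95% equal-tailed interval is β₀ = -5.2 ± z·2.15 with z = 1.960.
Half-width: 1.960 × 2.15 = 4.214.
-5.2 − 4.214 = -9.414; -5.2 + 4.214 = -0.986.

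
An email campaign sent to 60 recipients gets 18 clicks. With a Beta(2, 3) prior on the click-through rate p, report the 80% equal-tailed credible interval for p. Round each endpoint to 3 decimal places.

[0.236, 0.382]

Posterior: Beta(2+18, 3+42) = Beta(20, 45).
Equal-tailed 80% interval: the 0.1 and 0.9 quantiles of Beta(20, 45).
Posterior mean ≈ 0.308, SD ≈ 0.057; a Normal approximation gives roughly [0.235, 0.380].
Exact: F⁻¹(0.1) = 0.236; F⁻¹(0.9) = 0.382.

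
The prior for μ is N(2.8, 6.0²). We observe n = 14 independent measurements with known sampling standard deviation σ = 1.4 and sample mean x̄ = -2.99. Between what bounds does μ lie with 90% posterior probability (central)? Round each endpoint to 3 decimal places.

Posterior precision = 1/6.0² + 14/1.4² = 0.0278 + 7.1429 = 7.1706, so posterior SD = 0.3734.
Posterior mean = (2.8/6.0² + 14·-2.99/1.4²) / 7.1706 = -2.9676.
Interval: -2.9676 ± 1.645 × 0.3734 → [-3.582, -2.353].

[-3.582, -2.353]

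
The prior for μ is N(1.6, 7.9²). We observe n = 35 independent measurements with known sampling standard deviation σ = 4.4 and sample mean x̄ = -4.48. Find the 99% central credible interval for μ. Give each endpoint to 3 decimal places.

Posterior precision = 1/7.9² + 35/4.4² = 0.0160 + 1.8079 = 1.8239, so posterior SD = 0.7405.
Posterior mean = (1.6/7.9² + 35·-4.48/4.4²) / 1.8239 = -4.4266.
Interval: -4.4266 ± 2.576 × 0.7405 → [-6.334, -2.519].

[-6.334, -2.519]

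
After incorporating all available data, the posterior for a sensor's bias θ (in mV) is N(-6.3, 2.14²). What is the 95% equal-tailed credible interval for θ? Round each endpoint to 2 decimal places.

[-10.49, -2.11]

The posterior is symmetric, so the 95% equal-tailed interval is θ = -6.3 ± z·2.14 with z = 1.960.
Half-width: 1.960 × 2.14 = 4.19.
-6.3 − 4.19 = -10.49; -6.3 + 4.19 = -2.11.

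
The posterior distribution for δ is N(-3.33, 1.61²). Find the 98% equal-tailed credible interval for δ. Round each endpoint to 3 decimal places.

[-7.075, 0.415]

The posterior is symmetric, so the 98% equal-tailed interval is δ = -3.33 ± z·1.61 with z = 2.326.
Half-width: 2.326 × 1.61 = 3.745.
-3.33 − 3.745 = -7.075; -3.33 + 3.745 = 0.415.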